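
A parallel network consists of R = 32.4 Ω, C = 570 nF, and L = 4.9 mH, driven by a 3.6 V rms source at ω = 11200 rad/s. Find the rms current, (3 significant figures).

X_L = ωL = 54.9 Ω
X_C = 1/(ωC) = 157 Ω
Parallel: admittances add. Y = 1/R + 1/(jωL) + jωC
Y = (0.0309 − j0.0118) S
|Y| = 0.0331 S → |Z| = 1/|Y| = 30.3 Ω, ∠Z = −∠Y = 21.0°
I = V/|Z| = 3.6/30.3 = 119 mA

119 mA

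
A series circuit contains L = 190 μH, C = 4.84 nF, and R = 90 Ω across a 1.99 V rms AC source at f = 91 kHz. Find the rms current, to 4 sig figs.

7.418 mA

ω = 2πf = 571800 rad/s
X_L = ωL = 108.6 Ω
X_C = 1/(ωC) = 361.4 Ω
Net reactance X = X_L − X_C = -252.7 Ω
Z = 90.00 − j252.7 Ω
|Z| = √(90.00² + 252.7²) = 268.3 Ω
I = V/|Z| = 1.99/268.3 = 7.418 mA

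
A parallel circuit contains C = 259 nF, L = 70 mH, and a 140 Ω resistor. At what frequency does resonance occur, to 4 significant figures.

ω₀ = 1/√(LC) = 1/√(0.07 × 2.59e-07) = 7427 rad/s
f₀ = ω₀/(2π) = 1.182 kHz

1.182 kHz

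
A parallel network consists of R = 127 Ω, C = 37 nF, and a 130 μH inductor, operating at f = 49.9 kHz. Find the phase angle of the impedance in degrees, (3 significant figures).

58.7°

ω = 2πf = 313500 rad/s
X_L = ωL = 40.8 Ω
X_C = 1/(ωC) = 86.2 Ω
Parallel: admittances add. Y = 1/R + 1/(jωL) + jωC
Y = (0.00787 − j0.0129) S
|Y| = 0.0151 S → |Z| = 1/|Y| = 66.0 Ω, ∠Z = −∠Y = 58.7°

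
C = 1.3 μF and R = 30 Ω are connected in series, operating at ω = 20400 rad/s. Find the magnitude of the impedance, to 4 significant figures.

X_C = 1/(ωC) = 37.71 Ω
Z = 30.00 − j37.71 Ω
|Z| = √(30.00² + 37.71²) = 48.19 Ω

48.19 Ω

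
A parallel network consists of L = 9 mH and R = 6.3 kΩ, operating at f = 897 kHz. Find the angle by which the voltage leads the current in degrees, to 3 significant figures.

7.08°

ω = 2πf = 5.636e+06 rad/s
X_L = ωL = 50700 Ω
Parallel: admittances add. Y = 1/R + 1/(jωL)
Y = (0.000159 − j1.97e-05) S
|Y| = 0.000160 S → |Z| = 1/|Y| = 6250 Ω, ∠Z = −∠Y = 7.08°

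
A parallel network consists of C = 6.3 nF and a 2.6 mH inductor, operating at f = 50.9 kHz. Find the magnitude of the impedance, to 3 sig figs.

ω = 2πf = 319800 rad/s
X_L = ωL = 832 Ω
X_C = 1/(ωC) = 496 Ω
Parallel: admittances add. Y = 1/(jωL) + jωC
Y = (0 + j0.000812) S
|Y| = 0.000812 S → |Z| = 1/|Y| = 1230 Ω, ∠Z = −∠Y = -90.0°

1230 Ω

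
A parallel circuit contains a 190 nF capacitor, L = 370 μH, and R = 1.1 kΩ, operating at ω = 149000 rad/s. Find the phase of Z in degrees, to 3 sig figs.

-84.9°

X_L = ωL = 55.1 Ω
X_C = 1/(ωC) = 35.3 Ω
Parallel: admittances add. Y = 1/R + 1/(jωL) + jωC
Y = (0.000909 + j0.0102) S
|Y| = 0.0102 S → |Z| = 1/|Y| = 97.9 Ω, ∠Z = −∠Y = -84.9°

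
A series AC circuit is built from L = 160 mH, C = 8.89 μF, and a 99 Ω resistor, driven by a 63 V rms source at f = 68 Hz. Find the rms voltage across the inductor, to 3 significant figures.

19.7 V

ω = 2πf = 427.3 rad/s
X_L = ωL = 68.4 Ω
X_C = 1/(ωC) = 263 Ω
Net reactance X = X_L − X_C = -195 Ω
Z = 99.0 − j195 Ω
|Z| = √(99.0² + 195²) = 219 Ω
I = V/|Z| = 288 mA
V_L = I·|Z_L| = 0.288 × 68.4 = 19.7 V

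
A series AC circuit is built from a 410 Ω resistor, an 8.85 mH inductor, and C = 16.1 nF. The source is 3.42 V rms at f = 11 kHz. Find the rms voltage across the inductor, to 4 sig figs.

4.180 V

ω = 2πf = 69120 rad/s
X_L = ωL = 611.7 Ω
X_C = 1/(ωC) = 898.7 Ω
Net reactance X = X_L − X_C = -287.0 Ω
Z = 410.0 − j287.0 Ω
|Z| = √(410.0² + 287.0²) = 500.5 Ω
I = V/|Z| = 6.834 mA
V_L = I·|Z_L| = 0.006834 × 611.7 = 4.180 V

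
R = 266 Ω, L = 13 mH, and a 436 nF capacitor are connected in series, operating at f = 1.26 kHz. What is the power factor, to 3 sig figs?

0.818

ω = 2πf = 7917 rad/s
X_L = ωL = 103 Ω
X_C = 1/(ωC) = 290 Ω
Net reactance X = X_L − X_C = -187 Ω
Z = 266 − j187 Ω
|Z| = √(266² + 187²) = 325 Ω
∠Z = arctan(-187/266) = -35.1°
cos φ = cos(-35.1°) = 0.818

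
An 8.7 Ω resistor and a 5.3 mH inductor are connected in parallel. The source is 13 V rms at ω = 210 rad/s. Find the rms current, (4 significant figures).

11.78 A

X_L = ωL = 1.113 Ω
Parallel: admittances add. Y = 1/R + 1/(jωL)
Y = (0.1149 − j0.8985) S
|Y| = 0.9058 S → |Z| = 1/|Y| = 1.104 Ω, ∠Z = −∠Y = 82.71°
I = V/|Z| = 13/1.104 = 11.78 A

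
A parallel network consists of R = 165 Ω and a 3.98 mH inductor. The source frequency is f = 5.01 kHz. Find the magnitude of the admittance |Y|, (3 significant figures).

10.0 mS

ω = 2πf = 31480 rad/s
X_L = ωL = 125 Ω
Parallel: admittances add. Y = 1/R + 1/(jωL)
Y = (0.00606 − j0.00798) S
|Y| = 0.0100 S → |Z| = 1/|Y| = 99.8 Ω, ∠Z = −∠Y = 52.8°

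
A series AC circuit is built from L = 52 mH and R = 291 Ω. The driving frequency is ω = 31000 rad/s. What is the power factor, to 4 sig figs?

0.1776

X_L = ωL = 1612 Ω
Z = 291.0 + j1612 Ω
|Z| = √(291.0² + 1612²) = 1638 Ω
∠Z = arctan(1612/291.0) = 79.77°
cos φ = cos(79.77°) = 0.1776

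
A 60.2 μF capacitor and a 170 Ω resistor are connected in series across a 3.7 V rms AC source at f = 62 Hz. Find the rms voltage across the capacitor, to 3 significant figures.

0.900 V

ω = 2πf = 389.6 rad/s
X_C = 1/(ωC) = 42.6 Ω
Z = 170 − j42.6 Ω
|Z| = √(170² + 42.6²) = 175 Ω
I = V/|Z| = 21.1 mA
V_C = I·|Z_C| = 0.0211 × 42.6 = 0.900 V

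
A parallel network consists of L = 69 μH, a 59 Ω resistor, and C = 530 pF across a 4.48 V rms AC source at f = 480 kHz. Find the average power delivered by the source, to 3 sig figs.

ω = 2πf = 3.016e+06 rad/s
X_L = ωL = 208 Ω
X_C = 1/(ωC) = 626 Ω
Parallel: admittances add. Y = 1/R + 1/(jωL) + jωC
Y = (0.0169 − j0.00321) S
|Y| = 0.0172 S → |Z| = 1/|Y| = 58.0 Ω, ∠Z = −∠Y = 10.7°
I = V/|Z| = 77.3 mA
P = VI cos φ = 4.48 × 0.0773 × cos(10.7°) = 340 mW

340 mW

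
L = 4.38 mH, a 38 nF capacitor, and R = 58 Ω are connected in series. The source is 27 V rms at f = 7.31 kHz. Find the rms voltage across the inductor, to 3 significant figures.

14.4 V

ω = 2πf = 45930 rad/s
X_L = ωL = 201 Ω
X_C = 1/(ωC) = 573 Ω
Net reactance X = X_L − X_C = -372 Ω
Z = 58.0 − j372 Ω
|Z| = √(58.0² + 372²) = 376 Ω
I = V/|Z| = 71.8 mA
V_L = I·|Z_L| = 0.0718 × 201 = 14.4 V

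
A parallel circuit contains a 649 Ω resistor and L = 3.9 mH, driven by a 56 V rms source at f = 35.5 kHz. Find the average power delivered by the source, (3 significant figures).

4.83 W

ω = 2πf = 223100 rad/s
X_L = ωL = 870 Ω
Parallel: admittances add. Y = 1/R + 1/(jωL)
Y = (0.00154 − j0.00115) S
|Y| = 0.00192 S → |Z| = 1/|Y| = 520 Ω, ∠Z = −∠Y = 36.7°
I = V/|Z| = 108 mA
P = VI cos φ = 56 × 0.108 × cos(36.7°) = 4.83 W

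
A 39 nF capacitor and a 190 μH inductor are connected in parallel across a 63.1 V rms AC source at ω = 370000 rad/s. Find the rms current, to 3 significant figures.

X_L = ωL = 70.3 Ω
X_C = 1/(ωC) = 69.3 Ω
Parallel: admittances add. Y = 1/(jωL) + jωC
Y = (0 + j0.000205) S
|Y| = 0.000205 S → |Z| = 1/|Y| = 4870 Ω, ∠Z = −∠Y = -90.0°
I = V/|Z| = 63.1/4870 = 13.0 mA

13.0 mA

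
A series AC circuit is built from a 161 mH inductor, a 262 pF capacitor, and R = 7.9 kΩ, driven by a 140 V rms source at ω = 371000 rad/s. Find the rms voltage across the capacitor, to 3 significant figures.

X_L = ωL = 59700 Ω
X_C = 1/(ωC) = 10300 Ω
Net reactance X = X_L − X_C = 49400 Ω
Z = 7900 + j49400 Ω
|Z| = √(7900² + 49400²) = 50100 Ω
I = V/|Z| = 2.80 mA
V_C = I·|Z_C| = 0.00280 × 10300 = 28.8 V

28.8 V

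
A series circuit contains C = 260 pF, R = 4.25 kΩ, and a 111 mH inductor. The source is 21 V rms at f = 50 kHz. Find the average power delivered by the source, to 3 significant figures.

3.54 mW

ω = 2πf = 314200 rad/s
X_L = ωL = 34900 Ω
X_C = 1/(ωC) = 12200 Ω
Net reactance X = X_L − X_C = 22600 Ω
Z = 4250 + j22600 Ω
|Z| = √(4250² + 22600²) = 23000 Ω
∠Z = arctan(22600/4250) = 79.4°
I = V/|Z| = 912 μA
P = VI cos φ = 21 × 0.000912 × cos(79.4°) = 3.54 mW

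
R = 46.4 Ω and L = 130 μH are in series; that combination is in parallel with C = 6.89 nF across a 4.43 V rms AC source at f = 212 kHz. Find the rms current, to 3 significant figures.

ω = 2πf = 1.332e+06 rad/s
X_L = ωL = 173 Ω
X_C = 1/(ωC) = 109 Ω
Branch 1 (R+jX_L): Z₁ = 46.4 + j173 Ω, |Z₁| = 179 Ω
Branch 2 (−jX_C): Z₂ = −j109 Ω
Parallel: Z = Z₁Z₂/(Z₁+Z₂), |Z| = 247 Ω, ∠Z = -69.1°
I = V/|Z| = 4.43/247 = 18.0 mA

18.0 mA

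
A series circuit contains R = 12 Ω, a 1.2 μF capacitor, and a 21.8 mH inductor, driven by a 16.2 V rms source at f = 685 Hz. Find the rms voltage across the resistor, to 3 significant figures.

ω = 2πf = 4304 rad/s
X_L = ωL = 93.8 Ω
X_C = 1/(ωC) = 194 Ω
Net reactance X = X_L − X_C = -99.8 Ω
Z = 12.0 − j99.8 Ω
|Z| = √(12.0² + 99.8²) = 101 Ω
I = V/|Z| = 161 mA
V_R = I·|Z_R| = 0.161 × 12.0 = 1.93 V

1.93 V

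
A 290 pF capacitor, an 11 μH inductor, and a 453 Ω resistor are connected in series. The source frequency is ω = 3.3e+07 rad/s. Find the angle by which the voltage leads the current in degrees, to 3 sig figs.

29.7°

X_L = ωL = 363 Ω
X_C = 1/(ωC) = 104 Ω
Net reactance X = X_L − X_C = 259 Ω
Z = 453 + j259 Ω
|Z| = √(453² + 259²) = 522 Ω
∠Z = arctan(259/453) = 29.7°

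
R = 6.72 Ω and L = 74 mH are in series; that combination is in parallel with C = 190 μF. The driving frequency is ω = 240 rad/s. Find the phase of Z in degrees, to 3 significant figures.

11.1°

X_L = ωL = 17.8 Ω
X_C = 1/(ωC) = 21.9 Ω
Branch 1 (R+jX_L): Z₁ = 6.72 + j17.8 Ω, |Z₁| = 19.0 Ω
Branch 2 (−jX_C): Z₂ = −j21.9 Ω
Parallel: Z = Z₁Z₂/(Z₁+Z₂), |Z| = 52.7 Ω, ∠Z = 11.1°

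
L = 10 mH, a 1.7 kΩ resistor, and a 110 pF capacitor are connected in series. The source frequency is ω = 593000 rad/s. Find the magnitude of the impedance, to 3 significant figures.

X_L = ωL = 5930 Ω
X_C = 1/(ωC) = 15300 Ω
Net reactance X = X_L − X_C = -9400 Ω
Z = 1700 − j9400 Ω
|Z| = √(1700² + 9400²) = 9550 Ω

9550 Ω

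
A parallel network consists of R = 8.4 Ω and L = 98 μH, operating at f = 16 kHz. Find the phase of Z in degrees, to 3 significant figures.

40.5°

ω = 2πf = 100500 rad/s
X_L = ωL = 9.85 Ω
Parallel: admittances add. Y = 1/R + 1/(jωL)
Y = (0.119 − j0.102) S
|Y| = 0.156 S → |Z| = 1/|Y| = 6.39 Ω, ∠Z = −∠Y = 40.5°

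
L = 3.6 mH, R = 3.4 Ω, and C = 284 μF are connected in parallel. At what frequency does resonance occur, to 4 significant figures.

ω₀ = 1/√(LC) = 1/√(0.0036 × 0.000284) = 989.0 rad/s
f₀ = ω₀/(2π) = 157.4 Hz

157.4 Hz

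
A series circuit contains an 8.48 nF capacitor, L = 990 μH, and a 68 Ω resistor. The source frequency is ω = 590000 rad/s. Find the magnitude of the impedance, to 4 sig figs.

X_L = ωL = 584.1 Ω
X_C = 1/(ωC) = 199.9 Ω
Net reactance X = X_L − X_C = 384.2 Ω
Z = 68.00 + j384.2 Ω
|Z| = √(68.00² + 384.2²) = 390.2 Ω

390.2 Ω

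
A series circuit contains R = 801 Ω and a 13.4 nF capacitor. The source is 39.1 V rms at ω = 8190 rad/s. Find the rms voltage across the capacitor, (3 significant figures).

38.9 V

X_C = 1/(ωC) = 9110 Ω
Z = 801 − j9110 Ω
|Z| = √(801² + 9110²) = 9150 Ω
I = V/|Z| = 4.27 mA
V_C = I·|Z_C| = 0.00427 × 9110 = 38.9 V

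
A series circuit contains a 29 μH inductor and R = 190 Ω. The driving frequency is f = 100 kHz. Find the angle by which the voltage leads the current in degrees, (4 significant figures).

ω = 2πf = 628300 rad/s
X_L = ωL = 18.22 Ω
Z = 190.0 + j18.22 Ω
|Z| = √(190.0² + 18.22²) = 190.9 Ω
∠Z = arctan(18.22/190.0) = 5.478°

5.478°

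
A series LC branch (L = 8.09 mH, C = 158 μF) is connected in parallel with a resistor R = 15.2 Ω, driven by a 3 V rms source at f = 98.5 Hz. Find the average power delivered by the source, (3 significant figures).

592 mW

ω = 2πf = 618.9 rad/s
X_L = ωL = 5.01 Ω
X_C = 1/(ωC) = 10.2 Ω
Branch 1: Z₁ = R = 15.2 Ω
Branch 2 (series LC): Z₂ = j(X_L − X_C) = −j5.22 Ω
Parallel: Z = Z₁Z₂/(Z₁+Z₂), |Z| = 4.94 Ω, ∠Z = -71.0°
I = V/|Z| = 608 mA
P = VI cos φ = 3 × 0.608 × cos(-71.0°) = 592 mW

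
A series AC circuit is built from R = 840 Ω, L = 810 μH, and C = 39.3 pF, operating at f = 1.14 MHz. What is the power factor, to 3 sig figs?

0.350

ω = 2πf = 7.163e+06 rad/s
X_L = ωL = 5800 Ω
X_C = 1/(ωC) = 3550 Ω
Net reactance X = X_L − X_C = 2250 Ω
Z = 840 + j2250 Ω
|Z| = √(840² + 2250²) = 2400 Ω
∠Z = arctan(2250/840) = 69.5°
cos φ = cos(69.5°) = 0.350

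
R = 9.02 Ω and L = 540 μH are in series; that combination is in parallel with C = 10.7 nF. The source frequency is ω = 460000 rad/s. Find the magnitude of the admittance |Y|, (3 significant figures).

913 μS

X_L = ωL = 248 Ω
X_C = 1/(ωC) = 203 Ω
Branch 1 (R+jX_L): Z₁ = 9.02 + j248 Ω, |Z₁| = 249 Ω
Branch 2 (−jX_C): Z₂ = −j203 Ω
Parallel: Z = Z₁Z₂/(Z₁+Z₂), |Z| = 1090 Ω, ∠Z = -80.8°
|Y| = 1/|Z| = 913 μS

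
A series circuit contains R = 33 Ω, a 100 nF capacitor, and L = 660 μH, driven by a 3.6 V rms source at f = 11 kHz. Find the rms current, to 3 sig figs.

ω = 2πf = 69120 rad/s
X_L = ωL = 45.6 Ω
X_C = 1/(ωC) = 145 Ω
Net reactance X = X_L − X_C = -99.1 Ω
Z = 33.0 − j99.1 Ω
|Z| = √(33.0² + 99.1²) = 104 Ω
I = V/|Z| = 3.6/104 = 34.5 mA

34.5 mA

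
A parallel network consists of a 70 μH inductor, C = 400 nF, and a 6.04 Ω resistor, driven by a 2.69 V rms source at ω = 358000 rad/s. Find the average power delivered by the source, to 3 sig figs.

1.20 W

X_L = ωL = 25.1 Ω
X_C = 1/(ωC) = 6.98 Ω
Parallel: admittances add. Y = 1/R + 1/(jωL) + jωC
Y = (0.166 + j0.103) S
|Y| = 0.195 S → |Z| = 1/|Y| = 5.12 Ω, ∠Z = −∠Y = -32.0°
I = V/|Z| = 525 mA
P = VI cos φ = 2.69 × 0.525 × cos(-32.0°) = 1.20 W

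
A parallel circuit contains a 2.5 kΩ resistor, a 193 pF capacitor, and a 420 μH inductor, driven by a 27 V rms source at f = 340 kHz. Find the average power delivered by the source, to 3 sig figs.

ω = 2πf = 2.136e+06 rad/s
X_L = ωL = 897 Ω
X_C = 1/(ωC) = 2430 Ω
Parallel: admittances add. Y = 1/R + 1/(jωL) + jωC
Y = (0.000400 − j0.000702) S
|Y| = 0.000808 S → |Z| = 1/|Y| = 1240 Ω, ∠Z = −∠Y = 60.3°
I = V/|Z| = 21.8 mA
P = VI cos φ = 27 × 0.0218 × cos(60.3°) = 292 mW

292 mW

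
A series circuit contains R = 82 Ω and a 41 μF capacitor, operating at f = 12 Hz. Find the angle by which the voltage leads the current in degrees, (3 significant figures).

ω = 2πf = 75.40 rad/s
X_C = 1/(ωC) = 323 Ω
Z = 82.0 − j323 Ω
|Z| = √(82.0² + 323²) = 334 Ω
∠Z = arctan(-323/82.0) = -75.8°

-75.8°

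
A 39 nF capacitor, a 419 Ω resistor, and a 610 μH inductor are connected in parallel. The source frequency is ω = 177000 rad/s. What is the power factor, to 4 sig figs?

0.7112

X_L = ωL = 108.0 Ω
X_C = 1/(ωC) = 144.9 Ω
Parallel: admittances add. Y = 1/R + 1/(jωL) + jωC
Y = (0.002387 − j0.002359) S
|Y| = 0.003356 S → |Z| = 1/|Y| = 298.0 Ω, ∠Z = −∠Y = 44.66°
cos φ = cos(44.66°) = 0.7112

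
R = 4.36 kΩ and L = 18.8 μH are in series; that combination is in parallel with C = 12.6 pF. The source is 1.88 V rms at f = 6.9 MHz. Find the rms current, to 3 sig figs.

1.04 mA

ω = 2πf = 4.335e+07 rad/s
X_L = ωL = 815 Ω
X_C = 1/(ωC) = 1830 Ω
Branch 1 (R+jX_L): Z₁ = 4360 + j815 Ω, |Z₁| = 4440 Ω
Branch 2 (−jX_C): Z₂ = −j1830 Ω
Parallel: Z = Z₁Z₂/(Z₁+Z₂), |Z| = 1810 Ω, ∠Z = -66.3°
I = V/|Z| = 1.88/1810 = 1.04 mA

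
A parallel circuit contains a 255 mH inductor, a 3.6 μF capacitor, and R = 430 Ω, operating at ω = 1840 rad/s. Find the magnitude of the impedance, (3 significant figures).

X_L = ωL = 469 Ω
X_C = 1/(ωC) = 151 Ω
Parallel: admittances add. Y = 1/R + 1/(jωL) + jωC
Y = (0.00233 + j0.00449) S
|Y| = 0.00506 S → |Z| = 1/|Y| = 198 Ω, ∠Z = −∠Y = -62.6°

198 Ω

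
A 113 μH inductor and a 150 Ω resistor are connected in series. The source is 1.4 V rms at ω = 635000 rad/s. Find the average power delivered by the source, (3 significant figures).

10.6 mW

X_L = ωL = 71.8 Ω
Z = 150 + j71.8 Ω
|Z| = √(150² + 71.8²) = 166 Ω
∠Z = arctan(71.8/150) = 25.6°
I = V/|Z| = 8.42 mA
P = VI cos φ = 1.4 × 0.00842 × cos(25.6°) = 10.6 mW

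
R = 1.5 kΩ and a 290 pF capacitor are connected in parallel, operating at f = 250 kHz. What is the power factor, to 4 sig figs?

0.8257

ω = 2πf = 1.571e+06 rad/s
X_C = 1/(ωC) = 2195 Ω
Parallel: admittances add. Y = 1/R + jωC
Y = (0.0006667 + j0.0004555) S
|Y| = 0.0008074 S → |Z| = 1/|Y| = 1238 Ω, ∠Z = −∠Y = -34.34°
cos φ = cos(-34.34°) = 0.8257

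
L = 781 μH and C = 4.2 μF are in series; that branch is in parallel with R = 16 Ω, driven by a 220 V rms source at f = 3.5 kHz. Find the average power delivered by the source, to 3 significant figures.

ω = 2πf = 21990 rad/s
X_L = ωL = 17.2 Ω
X_C = 1/(ωC) = 10.8 Ω
Branch 1: Z₁ = R = 16.0 Ω
Branch 2 (series LC): Z₂ = j(X_L − X_C) = j6.35 Ω
Parallel: Z = Z₁Z₂/(Z₁+Z₂), |Z| = 5.90 Ω, ∠Z = 68.4°
I = V/|Z| = 37.3 A
P = VI cos φ = 220 × 37.3 × cos(68.4°) = 3.02 kW

3.02 kW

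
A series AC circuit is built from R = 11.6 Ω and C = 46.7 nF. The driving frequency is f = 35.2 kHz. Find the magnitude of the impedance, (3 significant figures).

ω = 2πf = 221200 rad/s
X_C = 1/(ωC) = 96.8 Ω
Z = 11.6 − j96.8 Ω
|Z| = √(11.6² + 96.8²) = 97.5 Ω

97.5 Ω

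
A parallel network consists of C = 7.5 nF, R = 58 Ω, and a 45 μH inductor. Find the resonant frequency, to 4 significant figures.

274.0 kHz

ω₀ = 1/√(LC) = 1/√(4.5e-05 × 7.5e-09) = 1.721e+06 rad/s
f₀ = ω₀/(2π) = 274.0 kHz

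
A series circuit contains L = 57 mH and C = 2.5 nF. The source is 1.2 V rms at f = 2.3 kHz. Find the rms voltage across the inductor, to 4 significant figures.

ω = 2πf = 14450 rad/s
X_L = ωL = 823.7 Ω
X_C = 1/(ωC) = 27680 Ω
Net reactance X = X_L − X_C = -26860 Ω
Z = − j26860 Ω
|Z| = √(0² + 26860²) = 26860 Ω
I = V/|Z| = 44.68 μA
V_L = I·|Z_L| = 4.468e-05 × 823.7 = 0.03681 V

0.03681 V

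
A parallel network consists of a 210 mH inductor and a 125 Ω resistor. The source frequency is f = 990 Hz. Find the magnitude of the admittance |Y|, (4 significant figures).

ω = 2πf = 6220 rad/s
X_L = ωL = 1306 Ω
Parallel: admittances add. Y = 1/R + 1/(jωL)
Y = (0.008000 − j0.0007655) S
|Y| = 0.008037 S → |Z| = 1/|Y| = 124.4 Ω, ∠Z = −∠Y = 5.466°

8.037 mS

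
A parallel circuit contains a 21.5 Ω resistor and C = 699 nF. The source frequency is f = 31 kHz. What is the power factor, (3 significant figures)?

0.323

ω = 2πf = 194800 rad/s
X_C = 1/(ωC) = 7.34 Ω
Parallel: admittances add. Y = 1/R + jωC
Y = (0.0465 + j0.136) S
|Y| = 0.144 S → |Z| = 1/|Y| = 6.95 Ω, ∠Z = −∠Y = -71.1°
cos φ = cos(-71.1°) = 0.323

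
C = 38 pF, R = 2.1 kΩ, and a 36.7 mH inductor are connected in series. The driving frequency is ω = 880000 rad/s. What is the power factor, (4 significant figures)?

X_L = ωL = 32300 Ω
X_C = 1/(ωC) = 29900 Ω
Net reactance X = X_L − X_C = 2392 Ω
Z = 2100 + j2392 Ω
|Z| = √(2100² + 2392²) = 3183 Ω
∠Z = arctan(2392/2100) = 48.72°
cos φ = cos(48.72°) = 0.6598

0.6598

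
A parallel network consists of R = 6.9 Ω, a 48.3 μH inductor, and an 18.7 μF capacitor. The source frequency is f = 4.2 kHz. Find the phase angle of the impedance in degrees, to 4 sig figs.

63.53°

ω = 2πf = 26390 rad/s
X_L = ωL = 1.275 Ω
X_C = 1/(ωC) = 2.026 Ω
Parallel: admittances add. Y = 1/R + 1/(jωL) + jωC
Y = (0.1449 − j0.2911) S
|Y| = 0.3252 S → |Z| = 1/|Y| = 3.075 Ω, ∠Z = −∠Y = 63.53°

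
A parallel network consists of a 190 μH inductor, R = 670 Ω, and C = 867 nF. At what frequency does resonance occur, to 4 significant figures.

ω₀ = 1/√(LC) = 1/√(0.00019 × 8.67e-07) = 77910 rad/s
f₀ = ω₀/(2π) = 12.40 kHz

12.40 kHz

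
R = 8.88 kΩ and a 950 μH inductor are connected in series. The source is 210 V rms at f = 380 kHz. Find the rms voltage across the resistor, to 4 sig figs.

ω = 2πf = 2.388e+06 rad/s
X_L = ωL = 2268 Ω
Z = 8880 + j2268 Ω
|Z| = √(8880² + 2268²) = 9165 Ω
I = V/|Z| = 22.91 mA
V_R = I·|Z_R| = 0.02291 × 8880 = 203.5 V

203.5 V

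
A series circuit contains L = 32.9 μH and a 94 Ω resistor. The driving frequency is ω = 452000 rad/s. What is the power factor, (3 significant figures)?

0.988

X_L = ωL = 14.9 Ω
Z = 94.0 + j14.9 Ω
|Z| = √(94.0² + 14.9²) = 95.2 Ω
∠Z = arctan(14.9/94.0) = 8.99°
cos φ = cos(8.99°) = 0.988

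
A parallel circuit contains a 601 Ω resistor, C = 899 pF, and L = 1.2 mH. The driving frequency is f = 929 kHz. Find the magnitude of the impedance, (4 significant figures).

186.3 Ω

ω = 2πf = 5.837e+06 rad/s
X_L = ωL = 7004 Ω
X_C = 1/(ωC) = 190.6 Ω
Parallel: admittances add. Y = 1/R + 1/(jωL) + jωC
Y = (0.001664 + j0.005105) S
|Y| = 0.005369 S → |Z| = 1/|Y| = 186.3 Ω, ∠Z = −∠Y = -71.95°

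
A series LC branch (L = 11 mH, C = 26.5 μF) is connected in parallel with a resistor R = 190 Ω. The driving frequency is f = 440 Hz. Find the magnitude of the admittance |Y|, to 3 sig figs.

ω = 2πf = 2765 rad/s
X_L = ωL = 30.4 Ω
X_C = 1/(ωC) = 13.6 Ω
Branch 1: Z₁ = R = 190 Ω
Branch 2 (series LC): Z₂ = j(X_L − X_C) = j16.8 Ω
Parallel: Z = Z₁Z₂/(Z₁+Z₂), |Z| = 16.7 Ω, ∠Z = 85.0°
|Y| = 1/|Z| = 59.9 mS

59.9 mS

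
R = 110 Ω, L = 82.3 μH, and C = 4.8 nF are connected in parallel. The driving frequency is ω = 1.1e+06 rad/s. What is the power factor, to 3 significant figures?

0.844

X_L = ωL = 90.5 Ω
X_C = 1/(ωC) = 189 Ω
Parallel: admittances add. Y = 1/R + 1/(jωL) + jωC
Y = (0.00909 − j0.00577) S
|Y| = 0.0108 S → |Z| = 1/|Y| = 92.9 Ω, ∠Z = −∠Y = 32.4°
cos φ = cos(32.4°) = 0.844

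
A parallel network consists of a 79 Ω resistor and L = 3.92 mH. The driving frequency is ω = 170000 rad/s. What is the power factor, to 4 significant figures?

0.9930

X_L = ωL = 666.4 Ω
Parallel: admittances add. Y = 1/R + 1/(jωL)
Y = (0.01266 − j0.001501) S
|Y| = 0.01275 S → |Z| = 1/|Y| = 78.45 Ω, ∠Z = −∠Y = 6.761°
cos φ = cos(6.761°) = 0.9930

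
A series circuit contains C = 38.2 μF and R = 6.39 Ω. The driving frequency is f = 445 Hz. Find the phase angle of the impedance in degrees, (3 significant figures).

ω = 2πf = 2796 rad/s
X_C = 1/(ωC) = 9.36 Ω
Z = 6.39 − j9.36 Ω
|Z| = √(6.39² + 9.36²) = 11.3 Ω
∠Z = arctan(-9.36/6.39) = -55.7°

-55.7°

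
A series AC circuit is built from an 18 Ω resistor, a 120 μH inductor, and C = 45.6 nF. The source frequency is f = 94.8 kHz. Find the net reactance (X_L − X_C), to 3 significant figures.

34.7 Ω

ω = 2πf = 595600 rad/s
X_L = ωL = 71.5 Ω
X_C = 1/(ωC) = 36.8 Ω
X = 71.5 − 36.8 = 34.7 Ω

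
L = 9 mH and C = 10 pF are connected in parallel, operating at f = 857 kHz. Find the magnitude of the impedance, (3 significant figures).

30100 Ω

ω = 2πf = 5.385e+06 rad/s
X_L = ωL = 48500 Ω
X_C = 1/(ωC) = 18600 Ω
Parallel: admittances add. Y = 1/(jωL) + jωC
Y = (0 + j3.32e-05) S
|Y| = 3.32e-05 S → |Z| = 1/|Y| = 30100 Ω, ∠Z = −∠Y = -90.0°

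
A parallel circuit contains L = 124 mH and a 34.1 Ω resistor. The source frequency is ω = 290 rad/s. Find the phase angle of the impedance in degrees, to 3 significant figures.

43.5°

X_L = ωL = 36.0 Ω
Parallel: admittances add. Y = 1/R + 1/(jωL)
Y = (0.0293 − j0.0278) S
|Y| = 0.0404 S → |Z| = 1/|Y| = 24.7 Ω, ∠Z = −∠Y = 43.5°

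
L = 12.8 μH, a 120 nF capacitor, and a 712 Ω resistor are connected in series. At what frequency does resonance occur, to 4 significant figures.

128.4 kHz

ω₀ = 1/√(LC) = 1/√(1.28e-05 × 1.2e-07) = 806900 rad/s
f₀ = ω₀/(2π) = 128.4 kHz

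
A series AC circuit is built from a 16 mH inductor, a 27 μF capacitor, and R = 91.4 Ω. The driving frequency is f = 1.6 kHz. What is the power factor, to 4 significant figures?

ω = 2πf = 10050 rad/s
X_L = ωL = 160.8 Ω
X_C = 1/(ωC) = 3.684 Ω
Net reactance X = X_L − X_C = 157.2 Ω
Z = 91.40 + j157.2 Ω
|Z| = √(91.40² + 157.2²) = 181.8 Ω
∠Z = arctan(157.2/91.40) = 59.82°
cos φ = cos(59.82°) = 0.5027

0.5027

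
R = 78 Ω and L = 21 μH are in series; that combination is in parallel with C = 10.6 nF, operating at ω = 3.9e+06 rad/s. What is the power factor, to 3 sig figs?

0.172

X_L = ωL = 81.9 Ω
X_C = 1/(ωC) = 24.2 Ω
Branch 1 (R+jX_L): Z₁ = 78.0 + j81.9 Ω, |Z₁| = 113 Ω
Branch 2 (−jX_C): Z₂ = −j24.2 Ω
Parallel: Z = Z₁Z₂/(Z₁+Z₂), |Z| = 28.2 Ω, ∠Z = -80.1°
cos φ = cos(-80.1°) = 0.172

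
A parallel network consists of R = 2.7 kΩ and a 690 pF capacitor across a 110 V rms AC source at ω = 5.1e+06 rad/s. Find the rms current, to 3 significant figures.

X_C = 1/(ωC) = 284 Ω
Parallel: admittances add. Y = 1/R + jωC
Y = (0.000370 + j0.00352) S
|Y| = 0.00354 S → |Z| = 1/|Y| = 283 Ω, ∠Z = −∠Y = -84.0°
I = V/|Z| = 110/283 = 389 mA

389 mA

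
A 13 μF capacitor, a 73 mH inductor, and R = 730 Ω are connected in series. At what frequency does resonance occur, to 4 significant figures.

ω₀ = 1/√(LC) = 1/√(0.073 × 1.3e-05) = 1027 rad/s
f₀ = ω₀/(2π) = 163.4 Hz

163.4 Hz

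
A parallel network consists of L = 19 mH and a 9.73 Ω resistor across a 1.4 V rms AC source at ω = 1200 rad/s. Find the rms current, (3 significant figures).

X_L = ωL = 22.8 Ω
Parallel: admittances add. Y = 1/R + 1/(jωL)
Y = (0.103 − j0.0439) S
|Y| = 0.112 S → |Z| = 1/|Y| = 8.95 Ω, ∠Z = −∠Y = 23.1°
I = V/|Z| = 1.4/8.95 = 156 mA

156 mA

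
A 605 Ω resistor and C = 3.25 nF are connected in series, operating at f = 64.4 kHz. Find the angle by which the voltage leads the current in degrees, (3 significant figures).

-51.5°

ω = 2πf = 404600 rad/s
X_C = 1/(ωC) = 760 Ω
Z = 605 − j760 Ω
|Z| = √(605² + 760²) = 972 Ω
∠Z = arctan(-760/605) = -51.5°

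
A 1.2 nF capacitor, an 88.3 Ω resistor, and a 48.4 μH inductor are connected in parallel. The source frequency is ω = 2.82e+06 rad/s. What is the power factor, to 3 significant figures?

0.944

X_L = ωL = 136 Ω
X_C = 1/(ωC) = 296 Ω
Parallel: admittances add. Y = 1/R + 1/(jωL) + jωC
Y = (0.0113 − j0.00394) S
|Y| = 0.0120 S → |Z| = 1/|Y| = 83.4 Ω, ∠Z = −∠Y = 19.2°
cos φ = cos(19.2°) = 0.944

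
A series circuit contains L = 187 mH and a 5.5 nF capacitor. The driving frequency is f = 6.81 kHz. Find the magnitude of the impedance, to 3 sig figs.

ω = 2πf = 42790 rad/s
X_L = ωL = 8000 Ω
X_C = 1/(ωC) = 4250 Ω
Net reactance X = X_L − X_C = 3750 Ω
Z = j3750 Ω
|Z| = √(0² + 3750²) = 3750 Ω

3750 Ω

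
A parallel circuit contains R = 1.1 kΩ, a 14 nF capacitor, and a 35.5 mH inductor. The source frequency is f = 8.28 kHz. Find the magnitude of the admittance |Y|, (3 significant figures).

928 μS

ω = 2πf = 52020 rad/s
X_L = ωL = 1850 Ω
X_C = 1/(ωC) = 1370 Ω
Parallel: admittances add. Y = 1/R + 1/(jωL) + jωC
Y = (0.000909 + j0.000187) S
|Y| = 0.000928 S → |Z| = 1/|Y| = 1080 Ω, ∠Z = −∠Y = -11.6°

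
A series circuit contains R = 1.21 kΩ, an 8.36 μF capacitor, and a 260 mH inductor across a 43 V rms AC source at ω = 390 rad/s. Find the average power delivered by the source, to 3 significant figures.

1.49 W

X_L = ωL = 101 Ω
X_C = 1/(ωC) = 307 Ω
Net reactance X = X_L − X_C = -205 Ω
Z = 1210 − j205 Ω
|Z| = √(1210² + 205²) = 1230 Ω
∠Z = arctan(-205/1210) = -9.63°
I = V/|Z| = 35.0 mA
P = VI cos φ = 43 × 0.0350 × cos(-9.63°) = 1.49 W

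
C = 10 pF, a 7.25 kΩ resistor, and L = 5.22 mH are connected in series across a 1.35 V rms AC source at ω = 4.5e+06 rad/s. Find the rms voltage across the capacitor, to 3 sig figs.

4.08 V

X_L = ωL = 23500 Ω
X_C = 1/(ωC) = 22200 Ω
Net reactance X = X_L − X_C = 1270 Ω
Z = 7250 + j1270 Ω
|Z| = √(7250² + 1270²) = 7360 Ω
I = V/|Z| = 183 μA
V_C = I·|Z_C| = 0.000183 × 22200 = 4.08 V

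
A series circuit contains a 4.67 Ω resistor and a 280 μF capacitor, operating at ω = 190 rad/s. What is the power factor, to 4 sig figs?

0.2411

X_C = 1/(ωC) = 18.80 Ω
Z = 4.670 − j18.80 Ω
|Z| = √(4.670² + 18.80²) = 19.37 Ω
∠Z = arctan(-18.80/4.670) = -76.05°
cos φ = cos(-76.05°) = 0.2411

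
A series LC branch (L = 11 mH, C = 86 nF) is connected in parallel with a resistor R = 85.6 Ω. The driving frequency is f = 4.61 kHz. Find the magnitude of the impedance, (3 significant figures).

ω = 2πf = 28970 rad/s
X_L = ωL = 319 Ω
X_C = 1/(ωC) = 401 Ω
Branch 1: Z₁ = R = 85.6 Ω
Branch 2 (series LC): Z₂ = j(X_L − X_C) = −j82.8 Ω
Parallel: Z = Z₁Z₂/(Z₁+Z₂), |Z| = 59.5 Ω, ∠Z = -45.9°

59.5 Ω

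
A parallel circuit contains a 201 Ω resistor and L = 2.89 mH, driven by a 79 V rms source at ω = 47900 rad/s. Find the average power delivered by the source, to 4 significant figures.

31.05 W

X_L = ωL = 138.4 Ω
Parallel: admittances add. Y = 1/R + 1/(jωL)
Y = (0.004975 − j0.007224) S
|Y| = 0.008771 S → |Z| = 1/|Y| = 114.0 Ω, ∠Z = −∠Y = 55.44°
I = V/|Z| = 692.9 mA
P = VI cos φ = 79 × 0.6929 × cos(55.44°) = 31.05 W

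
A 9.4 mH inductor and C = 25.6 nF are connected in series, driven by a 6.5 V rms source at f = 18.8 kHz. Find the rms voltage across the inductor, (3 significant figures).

ω = 2πf = 118100 rad/s
X_L = ωL = 1110 Ω
X_C = 1/(ωC) = 331 Ω
Net reactance X = X_L − X_C = 780 Ω
Z = j780 Ω
|Z| = √(0² + 780²) = 780 Ω
I = V/|Z| = 8.34 mA
V_L = I·|Z_L| = 0.00834 × 1110 = 9.26 V

9.26 V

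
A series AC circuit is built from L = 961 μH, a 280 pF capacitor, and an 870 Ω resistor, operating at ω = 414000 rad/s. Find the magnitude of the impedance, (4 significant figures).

X_L = ωL = 397.9 Ω
X_C = 1/(ωC) = 8627 Ω
Net reactance X = X_L − X_C = -8229 Ω
Z = 870.0 − j8229 Ω
|Z| = √(870.0² + 8229²) = 8275 Ω

8275 Ω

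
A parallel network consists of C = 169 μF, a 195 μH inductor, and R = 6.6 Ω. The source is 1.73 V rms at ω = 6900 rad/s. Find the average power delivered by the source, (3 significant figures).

X_L = ωL = 1.35 Ω
X_C = 1/(ωC) = 0.858 Ω
Parallel: admittances add. Y = 1/R + 1/(jωL) + jωC
Y = (0.152 + j0.423) S
|Y| = 0.449 S → |Z| = 1/|Y| = 2.23 Ω, ∠Z = −∠Y = -70.3°
I = V/|Z| = 777 mA
P = VI cos φ = 1.73 × 0.777 × cos(-70.3°) = 453 mW

453 mW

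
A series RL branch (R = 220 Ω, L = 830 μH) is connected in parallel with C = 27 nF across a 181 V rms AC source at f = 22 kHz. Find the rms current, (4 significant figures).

729.9 mA

ω = 2πf = 138200 rad/s
X_L = ωL = 114.7 Ω
X_C = 1/(ωC) = 267.9 Ω
Branch 1 (R+jX_L): Z₁ = 220.0 + j114.7 Ω, |Z₁| = 248.1 Ω
Branch 2 (−jX_C): Z₂ = −j267.9 Ω
Parallel: Z = Z₁Z₂/(Z₁+Z₂), |Z| = 248.0 Ω, ∠Z = -27.60°
I = V/|Z| = 181/248.0 = 729.9 mA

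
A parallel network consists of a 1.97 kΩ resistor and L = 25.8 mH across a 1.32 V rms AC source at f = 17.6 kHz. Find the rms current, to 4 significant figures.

814.3 μA

ω = 2πf = 110600 rad/s
X_L = ωL = 2853 Ω
Parallel: admittances add. Y = 1/R + 1/(jωL)
Y = (0.0005076 − j0.0003505) S
|Y| = 0.0006169 S → |Z| = 1/|Y| = 1621 Ω, ∠Z = −∠Y = 34.62°
I = V/|Z| = 1.32/1621 = 814.3 μA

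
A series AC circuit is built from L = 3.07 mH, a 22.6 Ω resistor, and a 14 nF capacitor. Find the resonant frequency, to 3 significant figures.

ω₀ = 1/√(LC) = 1/√(0.00307 × 1.4e-08) = 152500 rad/s
f₀ = ω₀/(2π) = 24.3 kHz

24.3 kHz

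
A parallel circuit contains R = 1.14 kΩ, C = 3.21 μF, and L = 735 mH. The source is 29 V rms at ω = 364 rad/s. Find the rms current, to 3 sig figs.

78.7 mA

X_L = ωL = 268 Ω
X_C = 1/(ωC) = 856 Ω
Parallel: admittances add. Y = 1/R + 1/(jωL) + jωC
Y = (0.000877 − j0.00257) S
|Y| = 0.00271 S → |Z| = 1/|Y| = 368 Ω, ∠Z = −∠Y = 71.1°
I = V/|Z| = 29/368 = 78.7 mA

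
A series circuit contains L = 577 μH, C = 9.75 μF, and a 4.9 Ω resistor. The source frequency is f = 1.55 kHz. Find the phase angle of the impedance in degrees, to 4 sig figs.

-45.07°

ω = 2πf = 9739 rad/s
X_L = ωL = 5.619 Ω
X_C = 1/(ωC) = 10.53 Ω
Net reactance X = X_L − X_C = -4.912 Ω
Z = 4.900 − j4.912 Ω
|Z| = √(4.900² + 4.912²) = 6.938 Ω
∠Z = arctan(-4.912/4.900) = -45.07°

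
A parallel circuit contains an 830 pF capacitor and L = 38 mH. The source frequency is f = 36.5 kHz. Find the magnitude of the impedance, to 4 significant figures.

ω = 2πf = 229300 rad/s
X_L = ωL = 8715 Ω
X_C = 1/(ωC) = 5254 Ω
Parallel: admittances add. Y = 1/(jωL) + jωC
Y = (0 + j7.56e-05) S
|Y| = 7.56e-05 S → |Z| = 1/|Y| = 13230 Ω, ∠Z = −∠Y = -90.00°

13230 Ω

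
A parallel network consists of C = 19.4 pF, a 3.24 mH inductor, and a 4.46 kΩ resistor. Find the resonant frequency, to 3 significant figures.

ω₀ = 1/√(LC) = 1/√(0.00324 × 1.94e-11) = 3.989e+06 rad/s
f₀ = ω₀/(2π) = 635 kHz

635 kHz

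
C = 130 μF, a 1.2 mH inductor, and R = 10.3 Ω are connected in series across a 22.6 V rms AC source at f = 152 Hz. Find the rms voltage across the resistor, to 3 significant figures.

18.8 V

ω = 2πf = 955.0 rad/s
X_L = ωL = 1.15 Ω
X_C = 1/(ωC) = 8.05 Ω
Net reactance X = X_L − X_C = -6.91 Ω
Z = 10.3 − j6.91 Ω
|Z| = √(10.3² + 6.91²) = 12.4 Ω
I = V/|Z| = 1.82 A
V_R = I·|Z_R| = 1.82 × 10.3 = 18.8 V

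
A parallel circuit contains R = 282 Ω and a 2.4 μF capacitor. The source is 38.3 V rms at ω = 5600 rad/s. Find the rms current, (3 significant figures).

532 mA

X_C = 1/(ωC) = 74.4 Ω
Parallel: admittances add. Y = 1/R + jωC
Y = (0.00355 + j0.0134) S
|Y| = 0.0139 S → |Z| = 1/|Y| = 71.9 Ω, ∠Z = −∠Y = -75.2°
I = V/|Z| = 38.3/71.9 = 532 mA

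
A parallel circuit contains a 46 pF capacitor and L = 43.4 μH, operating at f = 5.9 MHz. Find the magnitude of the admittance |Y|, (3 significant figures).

ω = 2πf = 3.707e+07 rad/s
X_L = ωL = 1610 Ω
X_C = 1/(ωC) = 586 Ω
Parallel: admittances add. Y = 1/(jωL) + jωC
Y = (0 + j0.00108) S
|Y| = 0.00108 S → |Z| = 1/|Y| = 923 Ω, ∠Z = −∠Y = -90.0°

1.08 mS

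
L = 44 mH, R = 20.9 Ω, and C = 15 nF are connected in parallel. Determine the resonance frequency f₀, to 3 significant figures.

ω₀ = 1/√(LC) = 1/√(0.044 × 1.5e-08) = 38920 rad/s
f₀ = ω₀/(2π) = 6.20 kHz

6.20 kHz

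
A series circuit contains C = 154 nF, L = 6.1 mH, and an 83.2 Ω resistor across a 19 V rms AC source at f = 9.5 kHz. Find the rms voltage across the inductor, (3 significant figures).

ω = 2πf = 59690 rad/s
X_L = ωL = 364 Ω
X_C = 1/(ωC) = 109 Ω
Net reactance X = X_L − X_C = 255 Ω
Z = 83.2 + j255 Ω
|Z| = √(83.2² + 255²) = 269 Ω
I = V/|Z| = 70.8 mA
V_L = I·|Z_L| = 0.0708 × 364 = 25.8 V

25.8 V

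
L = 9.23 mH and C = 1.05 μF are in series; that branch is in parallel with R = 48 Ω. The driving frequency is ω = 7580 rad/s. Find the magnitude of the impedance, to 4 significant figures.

36.36 Ω

X_L = ωL = 69.96 Ω
X_C = 1/(ωC) = 125.6 Ω
Branch 1: Z₁ = R = 48.00 Ω
Branch 2 (series LC): Z₂ = j(X_L − X_C) = −j55.68 Ω
Parallel: Z = Z₁Z₂/(Z₁+Z₂), |Z| = 36.36 Ω, ∠Z = -40.76°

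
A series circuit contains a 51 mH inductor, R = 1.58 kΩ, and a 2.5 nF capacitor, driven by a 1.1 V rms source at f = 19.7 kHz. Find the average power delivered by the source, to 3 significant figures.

159 μW

ω = 2πf = 123800 rad/s
X_L = ωL = 6310 Ω
X_C = 1/(ωC) = 3230 Ω
Net reactance X = X_L − X_C = 3080 Ω
Z = 1580 + j3080 Ω
|Z| = √(1580² + 3080²) = 3460 Ω
∠Z = arctan(3080/1580) = 62.9°
I = V/|Z| = 318 μA
P = VI cos φ = 1.1 × 0.000318 × cos(62.9°) = 159 μW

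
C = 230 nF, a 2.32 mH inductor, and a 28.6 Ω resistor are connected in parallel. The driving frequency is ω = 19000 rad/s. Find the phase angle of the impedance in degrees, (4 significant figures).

X_L = ωL = 44.08 Ω
X_C = 1/(ωC) = 228.8 Ω
Parallel: admittances add. Y = 1/R + 1/(jωL) + jωC
Y = (0.03497 − j0.01832) S
|Y| = 0.03947 S → |Z| = 1/|Y| = 25.33 Ω, ∠Z = −∠Y = 27.65°

27.65°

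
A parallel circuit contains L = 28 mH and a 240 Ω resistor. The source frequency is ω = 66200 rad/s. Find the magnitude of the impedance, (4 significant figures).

238.0 Ω

X_L = ωL = 1854 Ω
Parallel: admittances add. Y = 1/R + 1/(jωL)
Y = (0.004167 − j0.0005395) S
|Y| = 0.004201 S → |Z| = 1/|Y| = 238.0 Ω, ∠Z = −∠Y = 7.377°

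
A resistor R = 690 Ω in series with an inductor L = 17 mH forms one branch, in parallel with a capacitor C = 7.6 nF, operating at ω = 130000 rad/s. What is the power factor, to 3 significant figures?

X_L = ωL = 2210 Ω
X_C = 1/(ωC) = 1010 Ω
Branch 1 (R+jX_L): Z₁ = 690 + j2210 Ω, |Z₁| = 2320 Ω
Branch 2 (−jX_C): Z₂ = −j1010 Ω
Parallel: Z = Z₁Z₂/(Z₁+Z₂), |Z| = 1700 Ω, ∠Z = -77.4°
cos φ = cos(-77.4°) = 0.218

0.218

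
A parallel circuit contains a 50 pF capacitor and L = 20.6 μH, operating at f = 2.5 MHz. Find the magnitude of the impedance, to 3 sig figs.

ω = 2πf = 1.571e+07 rad/s
X_L = ωL = 324 Ω
X_C = 1/(ωC) = 1270 Ω
Parallel: admittances add. Y = 1/(jωL) + jωC
Y = (0 − j0.00230) S
|Y| = 0.00230 S → |Z| = 1/|Y| = 434 Ω, ∠Z = −∠Y = 90.0°

434 Ω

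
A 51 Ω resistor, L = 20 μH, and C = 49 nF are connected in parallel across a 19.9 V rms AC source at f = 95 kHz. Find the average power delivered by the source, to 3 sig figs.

ω = 2πf = 596900 rad/s
X_L = ωL = 11.9 Ω
X_C = 1/(ωC) = 34.2 Ω
Parallel: admittances add. Y = 1/R + 1/(jωL) + jωC
Y = (0.0196 − j0.0545) S
|Y| = 0.0579 S → |Z| = 1/|Y| = 17.3 Ω, ∠Z = −∠Y = 70.2°
I = V/|Z| = 1.15 A
P = VI cos φ = 19.9 × 1.15 × cos(70.2°) = 7.76 W

7.76 W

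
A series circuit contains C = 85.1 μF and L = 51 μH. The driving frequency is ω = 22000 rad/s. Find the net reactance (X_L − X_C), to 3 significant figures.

0.588 Ω

X_L = ωL = 1.12 Ω
X_C = 1/(ωC) = 0.534 Ω
X = 1.12 − 0.534 = 0.588 Ω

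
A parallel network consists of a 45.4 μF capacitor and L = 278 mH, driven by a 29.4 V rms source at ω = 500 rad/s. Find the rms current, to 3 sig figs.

X_L = ωL = 139 Ω
X_C = 1/(ωC) = 44.1 Ω
Parallel: admittances add. Y = 1/(jωL) + jωC
Y = (0 + j0.0155) S
|Y| = 0.0155 S → |Z| = 1/|Y| = 64.5 Ω, ∠Z = −∠Y = -90.0°
I = V/|Z| = 29.4/64.5 = 456 mA

456 mA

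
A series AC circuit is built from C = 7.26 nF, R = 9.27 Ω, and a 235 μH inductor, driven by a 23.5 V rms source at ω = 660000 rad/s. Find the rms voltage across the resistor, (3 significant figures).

4.00 V

X_L = ωL = 155 Ω
X_C = 1/(ωC) = 209 Ω
Net reactance X = X_L − X_C = -53.6 Ω
Z = 9.27 − j53.6 Ω
|Z| = √(9.27² + 53.6²) = 54.4 Ω
I = V/|Z| = 432 mA
V_R = I·|Z_R| = 0.432 × 9.27 = 4.00 V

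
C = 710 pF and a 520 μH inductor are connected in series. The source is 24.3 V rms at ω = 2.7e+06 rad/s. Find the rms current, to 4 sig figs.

X_L = ωL = 1404 Ω
X_C = 1/(ωC) = 521.6 Ω
Net reactance X = X_L − X_C = 882.4 Ω
Z = j882.4 Ω
|Z| = √(0² + 882.4²) = 882.4 Ω
I = V/|Z| = 24.3/882.4 = 27.54 mA

27.54 mA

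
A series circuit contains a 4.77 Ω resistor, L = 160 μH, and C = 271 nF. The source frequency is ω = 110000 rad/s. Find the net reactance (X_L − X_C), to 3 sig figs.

-15.9 Ω

X_L = ωL = 17.6 Ω
X_C = 1/(ωC) = 33.5 Ω
X = 17.6 − 33.5 = -15.9 Ω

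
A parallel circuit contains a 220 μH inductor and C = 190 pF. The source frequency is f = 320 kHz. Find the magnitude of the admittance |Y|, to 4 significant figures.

1.879 mS

ω = 2πf = 2.011e+06 rad/s
X_L = ωL = 442.3 Ω
X_C = 1/(ωC) = 2618 Ω
Parallel: admittances add. Y = 1/(jωL) + jωC
Y = (0 − j0.001879) S
|Y| = 0.001879 S → |Z| = 1/|Y| = 532.3 Ω, ∠Z = −∠Y = 90.00°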